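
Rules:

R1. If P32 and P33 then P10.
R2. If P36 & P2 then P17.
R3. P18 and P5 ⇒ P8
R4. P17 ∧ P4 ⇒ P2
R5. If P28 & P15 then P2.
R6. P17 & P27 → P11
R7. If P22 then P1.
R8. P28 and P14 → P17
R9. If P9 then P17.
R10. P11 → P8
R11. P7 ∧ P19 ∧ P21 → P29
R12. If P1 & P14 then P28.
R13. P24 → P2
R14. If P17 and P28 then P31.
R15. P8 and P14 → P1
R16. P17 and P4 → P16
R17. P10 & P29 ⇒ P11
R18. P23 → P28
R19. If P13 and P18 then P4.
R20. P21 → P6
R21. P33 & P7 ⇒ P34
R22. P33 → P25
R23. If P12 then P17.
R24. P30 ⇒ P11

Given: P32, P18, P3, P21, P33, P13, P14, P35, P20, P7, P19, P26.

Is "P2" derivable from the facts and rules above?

Yes

P10  (by R1: P32, P33)
P29  (by R11: P7, P19, P21)
P11  (by R17: P10, P29)
P4  (by R19: P13, P18)
P8  (by R10: P11)
P1  (by R15: P8, P14)
P28  (by R12: P1, P14)
P17  (by R8: P28, P14)
P2  (by R4: P17, P4)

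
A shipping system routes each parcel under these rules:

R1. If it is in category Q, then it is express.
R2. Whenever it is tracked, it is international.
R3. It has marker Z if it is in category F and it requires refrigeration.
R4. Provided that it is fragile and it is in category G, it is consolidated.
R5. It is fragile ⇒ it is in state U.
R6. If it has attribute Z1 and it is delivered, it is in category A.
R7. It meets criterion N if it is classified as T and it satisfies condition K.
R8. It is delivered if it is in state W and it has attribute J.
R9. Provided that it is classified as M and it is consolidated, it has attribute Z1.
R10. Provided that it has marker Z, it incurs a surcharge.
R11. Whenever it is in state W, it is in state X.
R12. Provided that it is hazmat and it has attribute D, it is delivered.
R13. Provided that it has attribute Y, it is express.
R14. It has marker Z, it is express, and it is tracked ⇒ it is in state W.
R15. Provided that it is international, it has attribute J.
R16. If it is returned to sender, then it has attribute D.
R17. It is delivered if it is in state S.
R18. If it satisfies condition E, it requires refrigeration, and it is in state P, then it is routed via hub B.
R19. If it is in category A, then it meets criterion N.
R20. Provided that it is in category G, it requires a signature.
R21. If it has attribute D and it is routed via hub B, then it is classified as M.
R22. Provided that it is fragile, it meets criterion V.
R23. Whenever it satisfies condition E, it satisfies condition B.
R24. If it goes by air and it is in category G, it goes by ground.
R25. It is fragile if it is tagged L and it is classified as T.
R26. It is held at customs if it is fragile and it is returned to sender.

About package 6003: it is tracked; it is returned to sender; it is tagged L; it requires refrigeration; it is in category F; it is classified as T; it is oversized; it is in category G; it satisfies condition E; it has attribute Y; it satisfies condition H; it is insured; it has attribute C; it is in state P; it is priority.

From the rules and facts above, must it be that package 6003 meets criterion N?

By R2 (it is tracked): it is international.
By R3 (it is in category F, it requires refrigeration): it has marker Z.
By R13 (it has attribute Y): it is express.
By R14 (it has marker Z, it is express, it is tracked): it is in state W.
By R15 (it is international): it has attribute J.
By R16 (it is returned to sender): it has attribute D.
By R18 (it satisfies condition E, it requires refrigeration, it is in state P): it is routed via hub B.
By R21 (it has attribute D, it is routed via hub B): it is classified as M.
By R25 (it is tagged L, it is classified as T): it is fragile.
By R4 (it is fragile, it is in category G): it is consolidated.
By R8 (it is in state W, it has attribute J): it is delivered.
By R9 (it is classified as M, it is consolidated): it has attribute Z1.
By R6 (it has attribute Z1, it is delivered): it is in category A.
By R19 (it is in category A): it meets criterion N.

Yes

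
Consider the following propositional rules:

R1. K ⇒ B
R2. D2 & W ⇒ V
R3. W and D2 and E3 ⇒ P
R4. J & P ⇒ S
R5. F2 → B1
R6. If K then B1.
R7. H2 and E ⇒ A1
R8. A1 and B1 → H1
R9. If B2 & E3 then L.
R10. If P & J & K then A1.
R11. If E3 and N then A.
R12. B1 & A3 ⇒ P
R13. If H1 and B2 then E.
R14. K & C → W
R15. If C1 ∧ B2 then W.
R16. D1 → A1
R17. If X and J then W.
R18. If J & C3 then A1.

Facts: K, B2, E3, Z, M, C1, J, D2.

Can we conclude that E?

B1  (by R6: K)
W  (by R15: C1, B2)
P  (by R3: W, D2, E3)
A1  (by R10: P, J, K)
H1  (by R8: A1, B1)
E  (by R13: H1, B2)

Yes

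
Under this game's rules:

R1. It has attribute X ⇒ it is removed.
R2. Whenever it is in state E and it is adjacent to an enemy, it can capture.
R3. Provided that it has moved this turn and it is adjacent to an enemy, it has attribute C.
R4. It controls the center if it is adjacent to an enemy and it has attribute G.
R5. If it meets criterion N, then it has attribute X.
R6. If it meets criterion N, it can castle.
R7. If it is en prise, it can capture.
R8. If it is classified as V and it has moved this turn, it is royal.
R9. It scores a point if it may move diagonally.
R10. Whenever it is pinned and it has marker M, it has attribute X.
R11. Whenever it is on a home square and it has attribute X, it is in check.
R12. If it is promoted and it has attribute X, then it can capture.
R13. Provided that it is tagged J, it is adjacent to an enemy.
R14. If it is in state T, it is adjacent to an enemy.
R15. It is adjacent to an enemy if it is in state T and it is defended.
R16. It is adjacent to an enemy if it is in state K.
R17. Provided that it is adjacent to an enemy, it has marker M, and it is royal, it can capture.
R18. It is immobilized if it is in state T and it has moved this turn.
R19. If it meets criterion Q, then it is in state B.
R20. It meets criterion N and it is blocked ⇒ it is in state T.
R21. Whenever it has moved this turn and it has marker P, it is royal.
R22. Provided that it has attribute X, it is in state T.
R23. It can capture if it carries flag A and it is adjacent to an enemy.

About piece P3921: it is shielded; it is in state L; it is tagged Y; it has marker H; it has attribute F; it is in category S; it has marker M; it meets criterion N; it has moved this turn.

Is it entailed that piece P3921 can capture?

Forward chaining from the given facts derives: has attribute X, can castle, is in state T, is removed, is adjacent to an enemy, is immobilized, has attribute C.
Rules concluding "it can capture": R2 needs "it is in state E"; R7 needs "it is en prise"; R12 needs "it is promoted"; R17 needs "it is royal"; R23 needs "it carries flag A" — none of these are established.

No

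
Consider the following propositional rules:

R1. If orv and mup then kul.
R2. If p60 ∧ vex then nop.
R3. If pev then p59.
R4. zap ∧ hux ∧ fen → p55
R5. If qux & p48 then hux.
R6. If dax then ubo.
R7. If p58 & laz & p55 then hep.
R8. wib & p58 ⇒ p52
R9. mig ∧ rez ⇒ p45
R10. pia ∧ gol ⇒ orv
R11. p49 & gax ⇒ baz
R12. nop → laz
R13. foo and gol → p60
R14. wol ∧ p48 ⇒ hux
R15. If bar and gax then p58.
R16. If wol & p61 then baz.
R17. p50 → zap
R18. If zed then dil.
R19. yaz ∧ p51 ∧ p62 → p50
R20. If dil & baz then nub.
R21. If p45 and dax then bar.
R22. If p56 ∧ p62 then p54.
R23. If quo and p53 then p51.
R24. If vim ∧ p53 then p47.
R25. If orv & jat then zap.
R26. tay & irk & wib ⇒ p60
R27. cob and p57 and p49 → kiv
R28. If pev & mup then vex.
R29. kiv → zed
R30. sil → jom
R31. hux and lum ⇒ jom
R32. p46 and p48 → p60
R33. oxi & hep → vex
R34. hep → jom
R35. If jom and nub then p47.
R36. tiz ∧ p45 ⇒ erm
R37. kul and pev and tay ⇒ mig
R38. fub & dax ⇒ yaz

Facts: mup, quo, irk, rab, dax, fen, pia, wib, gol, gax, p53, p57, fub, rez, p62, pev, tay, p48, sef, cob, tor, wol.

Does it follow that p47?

No

Forward chaining from the given facts derives: p59, ubo, orv, hux, p51, p60, vex, yaz, kul, nop, laz, p50, mig, p45, zap, bar, p55, p58, hep, p52, jom.
Rules concluding p47: R24 needs vim; R35 needs nub — none of these are established.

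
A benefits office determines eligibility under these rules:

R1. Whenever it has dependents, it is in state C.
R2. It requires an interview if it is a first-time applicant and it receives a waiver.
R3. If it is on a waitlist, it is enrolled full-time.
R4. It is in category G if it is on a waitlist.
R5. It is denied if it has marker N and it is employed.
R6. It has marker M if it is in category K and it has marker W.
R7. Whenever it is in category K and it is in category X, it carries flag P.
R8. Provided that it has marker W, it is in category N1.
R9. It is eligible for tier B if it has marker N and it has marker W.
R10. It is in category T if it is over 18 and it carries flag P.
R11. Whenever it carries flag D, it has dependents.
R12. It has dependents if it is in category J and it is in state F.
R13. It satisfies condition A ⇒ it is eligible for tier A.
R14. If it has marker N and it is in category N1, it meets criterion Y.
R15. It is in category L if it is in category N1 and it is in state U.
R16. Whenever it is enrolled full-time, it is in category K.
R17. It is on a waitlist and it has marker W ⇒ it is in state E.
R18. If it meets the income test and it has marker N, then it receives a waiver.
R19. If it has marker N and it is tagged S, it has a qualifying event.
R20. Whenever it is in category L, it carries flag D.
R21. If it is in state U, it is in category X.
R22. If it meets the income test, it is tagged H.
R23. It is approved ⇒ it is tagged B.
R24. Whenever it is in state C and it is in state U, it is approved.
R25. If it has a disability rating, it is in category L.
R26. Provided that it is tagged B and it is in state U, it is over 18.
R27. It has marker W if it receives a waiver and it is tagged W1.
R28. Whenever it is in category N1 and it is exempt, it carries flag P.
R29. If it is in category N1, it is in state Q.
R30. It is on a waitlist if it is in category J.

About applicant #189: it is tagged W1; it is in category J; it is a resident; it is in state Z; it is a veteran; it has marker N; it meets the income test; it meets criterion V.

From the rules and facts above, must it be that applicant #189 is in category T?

No

Forward chaining from the given facts derives: receives a waiver, is tagged H, has marker W, is on a waitlist, is enrolled full-time, is in category G, is in category N1, is eligible for tier B, meets criterion Y, is in category K, is in state E, is in state Q, has marker M.
The only rule concluding "it is in category T" is R10, which needs "it is over 18"; that is never established.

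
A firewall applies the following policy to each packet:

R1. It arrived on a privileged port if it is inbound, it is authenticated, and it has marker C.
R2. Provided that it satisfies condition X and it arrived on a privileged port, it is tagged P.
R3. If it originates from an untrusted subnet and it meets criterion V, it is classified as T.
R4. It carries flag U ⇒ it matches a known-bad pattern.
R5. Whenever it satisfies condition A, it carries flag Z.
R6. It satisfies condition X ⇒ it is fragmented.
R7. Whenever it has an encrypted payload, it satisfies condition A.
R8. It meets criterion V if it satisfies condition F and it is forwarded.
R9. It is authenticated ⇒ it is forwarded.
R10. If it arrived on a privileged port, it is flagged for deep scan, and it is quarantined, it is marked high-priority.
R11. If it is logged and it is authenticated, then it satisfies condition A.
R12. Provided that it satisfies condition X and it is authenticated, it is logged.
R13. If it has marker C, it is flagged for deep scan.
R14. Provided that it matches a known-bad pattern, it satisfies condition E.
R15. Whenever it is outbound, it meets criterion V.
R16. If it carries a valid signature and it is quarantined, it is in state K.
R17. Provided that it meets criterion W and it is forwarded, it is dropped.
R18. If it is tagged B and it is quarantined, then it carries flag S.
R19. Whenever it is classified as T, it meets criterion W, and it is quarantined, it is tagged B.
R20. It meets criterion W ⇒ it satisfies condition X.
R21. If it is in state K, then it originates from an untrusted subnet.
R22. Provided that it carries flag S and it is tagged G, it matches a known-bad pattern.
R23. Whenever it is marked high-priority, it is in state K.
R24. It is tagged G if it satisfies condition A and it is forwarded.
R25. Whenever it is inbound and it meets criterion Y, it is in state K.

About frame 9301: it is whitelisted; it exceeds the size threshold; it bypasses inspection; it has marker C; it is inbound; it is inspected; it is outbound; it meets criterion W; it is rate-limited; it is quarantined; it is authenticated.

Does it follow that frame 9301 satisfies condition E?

Yes

By R1 (it is inbound, it is authenticated, it has marker C): it arrived on a privileged port.
By R9 (it is authenticated): it is forwarded.
By R13 (it has marker C): it is flagged for deep scan.
By R15 (it is outbound): it meets criterion V.
By R20 (it meets criterion W): it satisfies condition X.
By R10 (it arrived on a privileged port, it is flagged for deep scan, it is quarantined): it is marked high-priority.
By R12 (it satisfies condition X, it is authenticated): it is logged.
By R23 (it is marked high-priority): it is in state K.
By R11 (it is logged, it is authenticated): it satisfies condition A.
By R21 (it is in state K): it originates from an untrusted subnet.
By R24 (it satisfies condition A, it is forwarded): it is tagged G.
By R3 (it originates from an untrusted subnet, it meets criterion V): it is classified as T.
By R19 (it is classified as T, it meets criterion W, it is quarantined): it is tagged B.
By R18 (it is tagged B, it is quarantined): it carries flag S.
By R22 (it carries flag S, it is tagged G): it matches a known-bad pattern.
By R14 (it matches a known-bad pattern): it satisfies condition E.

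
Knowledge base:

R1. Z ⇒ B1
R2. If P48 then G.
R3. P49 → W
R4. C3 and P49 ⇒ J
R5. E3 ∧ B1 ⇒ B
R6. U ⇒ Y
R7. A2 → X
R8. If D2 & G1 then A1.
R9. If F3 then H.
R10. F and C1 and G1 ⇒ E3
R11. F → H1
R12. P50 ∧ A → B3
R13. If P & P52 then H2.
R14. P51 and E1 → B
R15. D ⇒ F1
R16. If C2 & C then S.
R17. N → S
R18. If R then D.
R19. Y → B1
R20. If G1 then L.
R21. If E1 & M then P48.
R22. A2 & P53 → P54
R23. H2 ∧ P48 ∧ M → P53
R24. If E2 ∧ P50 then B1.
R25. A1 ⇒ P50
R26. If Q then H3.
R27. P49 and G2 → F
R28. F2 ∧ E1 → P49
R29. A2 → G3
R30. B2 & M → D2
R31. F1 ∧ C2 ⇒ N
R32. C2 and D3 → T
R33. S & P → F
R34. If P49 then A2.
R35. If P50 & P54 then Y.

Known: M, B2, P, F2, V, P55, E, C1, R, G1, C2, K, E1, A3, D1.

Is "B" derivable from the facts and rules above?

No

Forward chaining from the given facts derives: D, L, P48, P49, D2, A2, G, W, X, A1, F1, P50, G3, N, S, F, E3, H1.
Rules concluding B: R5 needs B1; R14 needs P51 — none of these are established.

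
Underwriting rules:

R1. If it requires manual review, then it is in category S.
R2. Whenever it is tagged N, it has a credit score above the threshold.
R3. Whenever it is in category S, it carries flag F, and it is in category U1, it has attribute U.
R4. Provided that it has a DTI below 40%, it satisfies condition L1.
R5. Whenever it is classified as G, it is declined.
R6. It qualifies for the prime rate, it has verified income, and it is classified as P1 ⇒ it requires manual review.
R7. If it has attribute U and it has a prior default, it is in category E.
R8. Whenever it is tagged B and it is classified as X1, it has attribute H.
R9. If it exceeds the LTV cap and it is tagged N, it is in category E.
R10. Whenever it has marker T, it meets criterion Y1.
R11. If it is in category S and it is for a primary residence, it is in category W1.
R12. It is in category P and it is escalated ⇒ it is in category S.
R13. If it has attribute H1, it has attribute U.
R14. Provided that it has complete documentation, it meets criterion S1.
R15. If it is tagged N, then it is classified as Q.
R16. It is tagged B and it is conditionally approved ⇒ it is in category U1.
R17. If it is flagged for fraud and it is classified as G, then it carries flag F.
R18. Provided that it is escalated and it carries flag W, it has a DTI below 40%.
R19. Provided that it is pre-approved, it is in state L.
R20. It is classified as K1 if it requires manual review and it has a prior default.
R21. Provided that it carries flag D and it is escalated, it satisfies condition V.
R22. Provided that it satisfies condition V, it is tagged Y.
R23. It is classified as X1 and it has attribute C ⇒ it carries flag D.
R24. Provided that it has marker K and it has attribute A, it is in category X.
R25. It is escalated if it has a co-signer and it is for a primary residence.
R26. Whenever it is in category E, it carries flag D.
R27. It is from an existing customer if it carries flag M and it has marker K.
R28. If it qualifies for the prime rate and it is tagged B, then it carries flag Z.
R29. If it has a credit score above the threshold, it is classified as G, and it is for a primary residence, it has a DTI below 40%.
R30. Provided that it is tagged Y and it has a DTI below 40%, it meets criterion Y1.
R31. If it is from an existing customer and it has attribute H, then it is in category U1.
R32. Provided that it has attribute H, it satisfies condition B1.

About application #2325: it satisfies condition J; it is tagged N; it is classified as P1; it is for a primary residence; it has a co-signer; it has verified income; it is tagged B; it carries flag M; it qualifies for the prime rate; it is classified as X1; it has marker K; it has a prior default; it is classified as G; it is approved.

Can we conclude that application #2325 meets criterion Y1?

No

Forward chaining from the given facts derives: has a credit score above the threshold, is declined, requires manual review, has attribute H, is classified as Q, is classified as K1, is escalated, is from an existing customer, carries flag Z, has a DTI below 40%, is in category U1, satisfies condition B1, is in category S, satisfies condition L1, is in category W1.
Rules concluding "it meets criterion Y1": R10 needs "it has marker T"; R30 needs "it is tagged Y" — none of these are established.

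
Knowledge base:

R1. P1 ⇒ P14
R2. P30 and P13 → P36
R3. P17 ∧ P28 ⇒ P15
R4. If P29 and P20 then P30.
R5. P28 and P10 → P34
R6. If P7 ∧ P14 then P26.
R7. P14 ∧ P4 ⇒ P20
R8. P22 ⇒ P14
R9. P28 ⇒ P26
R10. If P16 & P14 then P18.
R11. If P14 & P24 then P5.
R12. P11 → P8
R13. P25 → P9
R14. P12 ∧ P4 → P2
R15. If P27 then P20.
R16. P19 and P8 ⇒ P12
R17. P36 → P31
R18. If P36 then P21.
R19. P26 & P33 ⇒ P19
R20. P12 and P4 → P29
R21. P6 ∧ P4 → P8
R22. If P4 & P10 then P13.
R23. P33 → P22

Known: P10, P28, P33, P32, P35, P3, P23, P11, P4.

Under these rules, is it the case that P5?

Forward chaining from the given facts derives: P34, P26, P8, P19, P13, P22, P14, P12, P29, P20, P2, P30, P36, P31, P21.
The only rule concluding P5 is R11, which needs P24; that is never established.

No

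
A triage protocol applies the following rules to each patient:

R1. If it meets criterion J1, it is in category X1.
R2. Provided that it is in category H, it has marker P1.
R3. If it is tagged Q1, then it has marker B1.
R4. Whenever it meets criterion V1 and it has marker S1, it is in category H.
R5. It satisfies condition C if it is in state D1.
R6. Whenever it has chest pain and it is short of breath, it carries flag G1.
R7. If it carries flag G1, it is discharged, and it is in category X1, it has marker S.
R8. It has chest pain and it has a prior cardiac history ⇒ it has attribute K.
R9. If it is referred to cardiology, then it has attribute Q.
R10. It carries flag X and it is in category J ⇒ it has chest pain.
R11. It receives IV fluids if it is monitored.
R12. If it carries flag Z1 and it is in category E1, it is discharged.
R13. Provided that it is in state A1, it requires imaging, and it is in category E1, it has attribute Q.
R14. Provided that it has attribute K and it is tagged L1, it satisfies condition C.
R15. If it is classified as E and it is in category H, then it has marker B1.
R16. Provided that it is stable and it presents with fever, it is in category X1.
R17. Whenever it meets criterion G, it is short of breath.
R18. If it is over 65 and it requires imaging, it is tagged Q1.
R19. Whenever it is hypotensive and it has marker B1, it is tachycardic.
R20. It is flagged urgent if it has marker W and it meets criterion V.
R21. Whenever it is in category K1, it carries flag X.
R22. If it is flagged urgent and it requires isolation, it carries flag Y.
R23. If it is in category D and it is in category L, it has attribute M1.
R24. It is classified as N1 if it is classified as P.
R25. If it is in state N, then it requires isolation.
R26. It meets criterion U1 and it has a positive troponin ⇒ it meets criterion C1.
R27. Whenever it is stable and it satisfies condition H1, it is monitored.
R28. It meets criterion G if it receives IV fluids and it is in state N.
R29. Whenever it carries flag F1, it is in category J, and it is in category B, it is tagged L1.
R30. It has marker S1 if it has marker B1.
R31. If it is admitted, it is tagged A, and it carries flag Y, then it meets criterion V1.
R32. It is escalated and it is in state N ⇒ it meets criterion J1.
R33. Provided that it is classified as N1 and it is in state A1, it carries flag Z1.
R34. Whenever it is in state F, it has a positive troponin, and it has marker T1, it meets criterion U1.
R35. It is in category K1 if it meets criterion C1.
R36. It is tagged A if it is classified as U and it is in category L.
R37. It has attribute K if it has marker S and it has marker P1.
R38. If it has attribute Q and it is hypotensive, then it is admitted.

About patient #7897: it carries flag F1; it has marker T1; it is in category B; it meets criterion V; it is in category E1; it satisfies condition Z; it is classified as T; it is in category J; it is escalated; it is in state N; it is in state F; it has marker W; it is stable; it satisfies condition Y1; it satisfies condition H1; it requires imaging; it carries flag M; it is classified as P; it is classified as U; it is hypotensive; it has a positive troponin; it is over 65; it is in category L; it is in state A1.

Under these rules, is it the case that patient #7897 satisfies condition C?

Yes

By R13 (it is in state A1, it requires imaging, it is in category E1): it has attribute Q.
By R18 (it is over 65, it requires imaging): it is tagged Q1.
By R20 (it has marker W, it meets criterion V): it is flagged urgent.
By R24 (it is classified as P): it is classified as N1.
By R25 (it is in state N): it requires isolation.
By R27 (it is stable, it satisfies condition H1): it is monitored.
By R29 (it carries flag F1, it is in category J, it is in category B): it is tagged L1.
By R32 (it is escalated, it is in state N): it meets criterion J1.
By R33 (it is classified as N1, it is in state A1): it carries flag Z1.
By R34 (it is in state F, it has a positive troponin, it has marker T1): it meets criterion U1.
By R36 (it is classified as U, it is in category L): it is tagged A.
By R38 (it has attribute Q, it is hypotensive): it is admitted.
By R1 (it meets criterion J1): it is in category X1.
By R3 (it is tagged Q1): it has marker B1.
By R11 (it is monitored): it receives IV fluids.
By R12 (it carries flag Z1, it is in category E1): it is discharged.
By R22 (it is flagged urgent, it requires isolation): it carries flag Y.
By R26 (it meets criterion U1, it has a positive troponin): it meets criterion C1.
By R28 (it receives IV fluids, it is in state N): it meets criterion G.
By R30 (it has marker B1): it has marker S1.
By R31 (it is admitted, it is tagged A, it carries flag Y): it meets criterion V1.
By R35 (it meets criterion C1): it is in category K1.
By R4 (it meets criterion V1, it has marker S1): it is in category H.
By R17 (it meets criterion G): it is short of breath.
By R21 (it is in category K1): it carries flag X.
By R2 (it is in category H): it has marker P1.
By R10 (it carries flag X, it is in category J): it has chest pain.
By R6 (it has chest pain, it is short of breath): it carries flag G1.
By R7 (it carries flag G1, it is discharged, it is in category X1): it has marker S.
By R37 (it has marker S, it has marker P1): it has attribute K.
By R14 (it has attribute K, it is tagged L1): it satisfies condition C.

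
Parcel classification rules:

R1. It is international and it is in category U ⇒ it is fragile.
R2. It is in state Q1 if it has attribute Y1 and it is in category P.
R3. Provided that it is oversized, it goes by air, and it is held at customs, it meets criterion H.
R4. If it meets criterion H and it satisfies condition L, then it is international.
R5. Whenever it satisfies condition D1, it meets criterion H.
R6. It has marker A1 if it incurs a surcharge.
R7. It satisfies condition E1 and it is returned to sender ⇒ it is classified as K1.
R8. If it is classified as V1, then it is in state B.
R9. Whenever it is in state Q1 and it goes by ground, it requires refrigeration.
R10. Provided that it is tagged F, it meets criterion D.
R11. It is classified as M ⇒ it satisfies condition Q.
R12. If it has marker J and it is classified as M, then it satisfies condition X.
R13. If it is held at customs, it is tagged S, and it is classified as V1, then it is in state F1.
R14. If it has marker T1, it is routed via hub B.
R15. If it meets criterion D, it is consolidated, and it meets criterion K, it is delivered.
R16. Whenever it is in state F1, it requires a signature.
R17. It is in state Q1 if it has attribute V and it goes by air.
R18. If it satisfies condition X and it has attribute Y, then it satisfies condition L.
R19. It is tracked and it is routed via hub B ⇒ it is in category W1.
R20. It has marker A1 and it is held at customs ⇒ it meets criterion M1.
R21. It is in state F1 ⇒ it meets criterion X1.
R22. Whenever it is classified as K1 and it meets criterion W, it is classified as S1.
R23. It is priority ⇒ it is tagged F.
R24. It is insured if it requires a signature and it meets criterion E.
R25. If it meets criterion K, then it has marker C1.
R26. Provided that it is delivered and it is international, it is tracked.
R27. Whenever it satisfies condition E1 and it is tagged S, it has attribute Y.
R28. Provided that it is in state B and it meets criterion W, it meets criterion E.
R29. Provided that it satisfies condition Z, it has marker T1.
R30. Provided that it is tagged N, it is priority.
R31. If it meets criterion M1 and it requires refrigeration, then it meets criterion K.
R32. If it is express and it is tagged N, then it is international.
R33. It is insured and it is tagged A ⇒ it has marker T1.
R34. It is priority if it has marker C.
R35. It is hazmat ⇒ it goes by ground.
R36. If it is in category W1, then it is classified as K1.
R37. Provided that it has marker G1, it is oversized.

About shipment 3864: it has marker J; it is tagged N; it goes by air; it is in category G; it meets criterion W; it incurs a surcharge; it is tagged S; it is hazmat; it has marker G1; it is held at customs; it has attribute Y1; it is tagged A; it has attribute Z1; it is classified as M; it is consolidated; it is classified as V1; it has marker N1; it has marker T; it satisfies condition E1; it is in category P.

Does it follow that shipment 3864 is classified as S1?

Yes

By R2 (it has attribute Y1, it is in category P): it is in state Q1.
By R6 (it incurs a surcharge): it has marker A1.
By R8 (it is classified as V1): it is in state B.
By R12 (it has marker J, it is classified as M): it satisfies condition X.
By R13 (it is held at customs, it is tagged S, it is classified as V1): it is in state F1.
By R16 (it is in state F1): it requires a signature.
By R20 (it has marker A1, it is held at customs): it meets criterion M1.
By R27 (it satisfies condition E1, it is tagged S): it has attribute Y.
By R28 (it is in state B, it meets criterion W): it meets criterion E.
By R30 (it is tagged N): it is priority.
By R35 (it is hazmat): it goes by ground.
By R37 (it has marker G1): it is oversized.
By R3 (it is oversized, it goes by air, it is held at customs): it meets criterion H.
By R9 (it is in state Q1, it goes by ground): it requires refrigeration.
By R18 (it satisfies condition X, it has attribute Y): it satisfies condition L.
By R23 (it is priority): it is tagged F.
By R24 (it requires a signature, it meets criterion E): it is insured.
By R31 (it meets criterion M1, it requires refrigeration): it meets criterion K.
By R33 (it is insured, it is tagged A): it has marker T1.
By R4 (it meets criterion H, it satisfies condition L): it is international.
By R10 (it is tagged F): it meets criterion D.
By R14 (it has marker T1): it is routed via hub B.
By R15 (it meets criterion D, it is consolidated, it meets criterion K): it is delivered.
By R26 (it is delivered, it is international): it is tracked.
By R19 (it is tracked, it is routed via hub B): it is in category W1.
By R36 (it is in category W1): it is classified as K1.
By R22 (it is classified as K1, it meets criterion W): it is classified as S1.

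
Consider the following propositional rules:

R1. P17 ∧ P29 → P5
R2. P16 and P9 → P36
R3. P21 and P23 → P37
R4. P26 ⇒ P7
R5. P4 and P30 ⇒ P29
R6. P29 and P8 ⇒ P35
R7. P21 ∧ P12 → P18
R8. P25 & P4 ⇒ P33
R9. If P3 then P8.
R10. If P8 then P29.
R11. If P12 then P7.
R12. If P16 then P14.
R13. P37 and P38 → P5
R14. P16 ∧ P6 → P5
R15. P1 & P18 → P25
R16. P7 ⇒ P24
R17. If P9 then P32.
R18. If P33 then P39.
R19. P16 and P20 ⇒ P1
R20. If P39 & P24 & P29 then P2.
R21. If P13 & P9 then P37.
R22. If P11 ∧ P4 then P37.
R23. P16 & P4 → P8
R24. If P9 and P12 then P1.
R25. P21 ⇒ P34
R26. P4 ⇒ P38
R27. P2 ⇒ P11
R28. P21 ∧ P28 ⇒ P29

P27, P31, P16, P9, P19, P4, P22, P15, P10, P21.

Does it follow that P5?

Forward chaining from the given facts derives: P36, P14, P32, P8, P34, P38, P29, P35.
Rules concluding P5: R1 needs P17; R13 needs P37; R14 needs P6 — none of these are established.

No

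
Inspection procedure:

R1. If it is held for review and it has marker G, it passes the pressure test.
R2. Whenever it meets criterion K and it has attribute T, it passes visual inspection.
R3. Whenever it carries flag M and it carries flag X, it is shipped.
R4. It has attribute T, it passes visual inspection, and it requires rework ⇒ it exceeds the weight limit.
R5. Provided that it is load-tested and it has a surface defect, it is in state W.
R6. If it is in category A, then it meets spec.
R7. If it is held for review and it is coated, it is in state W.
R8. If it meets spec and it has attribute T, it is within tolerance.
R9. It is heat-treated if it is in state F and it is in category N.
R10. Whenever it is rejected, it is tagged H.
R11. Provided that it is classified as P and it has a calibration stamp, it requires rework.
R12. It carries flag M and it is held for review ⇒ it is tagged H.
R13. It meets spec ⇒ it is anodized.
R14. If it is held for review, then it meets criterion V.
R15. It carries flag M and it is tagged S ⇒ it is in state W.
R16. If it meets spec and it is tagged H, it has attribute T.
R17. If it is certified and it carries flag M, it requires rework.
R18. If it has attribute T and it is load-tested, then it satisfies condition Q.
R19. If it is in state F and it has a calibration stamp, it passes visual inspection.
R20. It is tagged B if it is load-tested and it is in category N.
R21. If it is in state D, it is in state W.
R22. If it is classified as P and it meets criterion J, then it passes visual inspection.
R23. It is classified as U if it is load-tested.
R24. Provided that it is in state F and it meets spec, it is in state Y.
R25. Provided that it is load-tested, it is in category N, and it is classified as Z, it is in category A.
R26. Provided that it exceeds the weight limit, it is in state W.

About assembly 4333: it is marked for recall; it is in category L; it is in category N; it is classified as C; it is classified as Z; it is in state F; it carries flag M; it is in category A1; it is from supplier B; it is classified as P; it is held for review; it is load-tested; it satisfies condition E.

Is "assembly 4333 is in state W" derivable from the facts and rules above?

No

Forward chaining from the given facts derives: is heat-treated, is tagged H, meets criterion V, is tagged B, is classified as U, is in category A, meets spec, is anodized, has attribute T, satisfies condition Q, is in state Y, is within tolerance.
Rules concluding "it is in state W": R5 needs "it has a surface defect"; R7 needs "it is coated"; R15 needs "it is tagged S"; R21 needs "it is in state D"; R26 needs "it exceeds the weight limit" — none of these are established.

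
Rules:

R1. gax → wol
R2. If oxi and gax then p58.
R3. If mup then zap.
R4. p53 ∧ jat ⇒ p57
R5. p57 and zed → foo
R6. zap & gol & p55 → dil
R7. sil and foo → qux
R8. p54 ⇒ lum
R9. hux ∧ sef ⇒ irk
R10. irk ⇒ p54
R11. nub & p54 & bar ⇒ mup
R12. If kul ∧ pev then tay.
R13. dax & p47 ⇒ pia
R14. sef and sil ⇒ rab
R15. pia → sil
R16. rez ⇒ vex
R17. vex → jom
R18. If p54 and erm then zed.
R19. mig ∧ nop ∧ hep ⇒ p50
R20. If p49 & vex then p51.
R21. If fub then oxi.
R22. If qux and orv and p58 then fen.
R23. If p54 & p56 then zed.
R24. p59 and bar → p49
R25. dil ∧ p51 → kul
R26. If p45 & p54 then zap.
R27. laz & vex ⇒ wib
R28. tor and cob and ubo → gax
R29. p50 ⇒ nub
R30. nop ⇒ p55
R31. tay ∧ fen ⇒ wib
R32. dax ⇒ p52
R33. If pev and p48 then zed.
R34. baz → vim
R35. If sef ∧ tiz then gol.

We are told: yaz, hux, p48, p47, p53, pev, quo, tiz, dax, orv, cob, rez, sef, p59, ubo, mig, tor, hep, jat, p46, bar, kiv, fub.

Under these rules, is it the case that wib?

Forward chaining from the given facts derives: p57, irk, p54, pia, sil, vex, jom, oxi, p49, gax, p52, zed, gol, wol, p58, foo, qux, lum, rab, p51, fen.
Rules concluding wib: R27 needs laz; R31 needs tay — none of these are established.

No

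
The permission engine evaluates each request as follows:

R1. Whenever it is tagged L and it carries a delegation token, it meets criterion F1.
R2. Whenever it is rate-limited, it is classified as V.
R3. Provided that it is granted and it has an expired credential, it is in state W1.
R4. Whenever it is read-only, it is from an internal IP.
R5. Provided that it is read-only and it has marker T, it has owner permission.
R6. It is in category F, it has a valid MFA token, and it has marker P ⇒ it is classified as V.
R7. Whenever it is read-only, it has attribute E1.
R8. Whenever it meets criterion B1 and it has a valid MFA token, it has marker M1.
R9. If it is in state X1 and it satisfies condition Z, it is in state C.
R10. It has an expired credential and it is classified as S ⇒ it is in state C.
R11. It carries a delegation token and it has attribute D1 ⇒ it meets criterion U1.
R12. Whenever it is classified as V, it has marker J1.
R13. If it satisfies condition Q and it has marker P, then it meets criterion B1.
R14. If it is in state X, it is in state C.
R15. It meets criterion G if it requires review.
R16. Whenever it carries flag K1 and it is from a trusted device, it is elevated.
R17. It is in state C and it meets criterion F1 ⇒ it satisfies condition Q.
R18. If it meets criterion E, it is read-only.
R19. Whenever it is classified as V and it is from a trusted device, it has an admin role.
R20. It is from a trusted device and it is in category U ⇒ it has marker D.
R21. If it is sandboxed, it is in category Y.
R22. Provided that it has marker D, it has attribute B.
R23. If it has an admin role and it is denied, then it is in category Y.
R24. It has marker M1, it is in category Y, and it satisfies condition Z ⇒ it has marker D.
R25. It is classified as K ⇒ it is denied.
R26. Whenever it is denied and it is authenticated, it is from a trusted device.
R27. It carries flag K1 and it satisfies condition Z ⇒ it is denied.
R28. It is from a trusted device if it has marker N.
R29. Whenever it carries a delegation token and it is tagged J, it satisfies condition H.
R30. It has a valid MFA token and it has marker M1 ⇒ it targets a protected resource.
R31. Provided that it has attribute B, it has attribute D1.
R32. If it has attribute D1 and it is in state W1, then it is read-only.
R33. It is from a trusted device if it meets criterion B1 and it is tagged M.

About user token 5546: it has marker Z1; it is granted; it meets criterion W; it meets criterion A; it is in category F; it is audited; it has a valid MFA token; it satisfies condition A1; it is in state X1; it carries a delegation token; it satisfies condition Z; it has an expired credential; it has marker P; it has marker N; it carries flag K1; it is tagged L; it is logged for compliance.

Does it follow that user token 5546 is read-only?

Yes

By R1 (it is tagged L, it carries a delegation token): it meets criterion F1.
By R3 (it is granted, it has an expired credential): it is in state W1.
By R6 (it is in category F, it has a valid MFA token, it has marker P): it is classified as V.
By R9 (it is in state X1, it satisfies condition Z): it is in state C.
By R17 (it is in state C, it meets criterion F1): it satisfies condition Q.
By R27 (it carries flag K1, it satisfies condition Z): it is denied.
By R28 (it has marker N): it is from a trusted device.
By R13 (it satisfies condition Q, it has marker P): it meets criterion B1.
By R19 (it is classified as V, it is from a trusted device): it has an admin role.
By R23 (it has an admin role, it is denied): it is in category Y.
By R8 (it meets criterion B1, it has a valid MFA token): it has marker M1.
By R24 (it has marker M1, it is in category Y, it satisfies condition Z): it has marker D.
By R22 (it has marker D): it has attribute B.
By R31 (it has attribute B): it has attribute D1.
By R32 (it has attribute D1, it is in state W1): it is read-only.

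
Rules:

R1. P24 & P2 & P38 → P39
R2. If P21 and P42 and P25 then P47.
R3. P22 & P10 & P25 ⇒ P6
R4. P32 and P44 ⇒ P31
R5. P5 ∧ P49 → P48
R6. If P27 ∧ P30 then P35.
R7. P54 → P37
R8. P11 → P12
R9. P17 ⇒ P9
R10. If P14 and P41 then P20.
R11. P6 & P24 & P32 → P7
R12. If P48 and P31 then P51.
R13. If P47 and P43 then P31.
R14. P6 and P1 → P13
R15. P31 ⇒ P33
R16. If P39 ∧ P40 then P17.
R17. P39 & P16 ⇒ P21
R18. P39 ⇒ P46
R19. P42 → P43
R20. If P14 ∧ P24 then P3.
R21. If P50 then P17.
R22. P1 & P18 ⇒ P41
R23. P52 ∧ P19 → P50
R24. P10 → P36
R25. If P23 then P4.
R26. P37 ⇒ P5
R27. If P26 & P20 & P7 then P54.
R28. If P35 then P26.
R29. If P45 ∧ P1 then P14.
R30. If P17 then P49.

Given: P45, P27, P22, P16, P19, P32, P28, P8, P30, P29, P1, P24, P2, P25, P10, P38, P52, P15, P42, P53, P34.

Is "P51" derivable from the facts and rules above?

No

Forward chaining from the given facts derives: P39, P6, P35, P7, P13, P21, P46, P43, P50, P36, P26, P14, P47, P31, P33, P3, P17, P49, P9.
The only rule concluding P51 is R12, which needs P48; that is never established.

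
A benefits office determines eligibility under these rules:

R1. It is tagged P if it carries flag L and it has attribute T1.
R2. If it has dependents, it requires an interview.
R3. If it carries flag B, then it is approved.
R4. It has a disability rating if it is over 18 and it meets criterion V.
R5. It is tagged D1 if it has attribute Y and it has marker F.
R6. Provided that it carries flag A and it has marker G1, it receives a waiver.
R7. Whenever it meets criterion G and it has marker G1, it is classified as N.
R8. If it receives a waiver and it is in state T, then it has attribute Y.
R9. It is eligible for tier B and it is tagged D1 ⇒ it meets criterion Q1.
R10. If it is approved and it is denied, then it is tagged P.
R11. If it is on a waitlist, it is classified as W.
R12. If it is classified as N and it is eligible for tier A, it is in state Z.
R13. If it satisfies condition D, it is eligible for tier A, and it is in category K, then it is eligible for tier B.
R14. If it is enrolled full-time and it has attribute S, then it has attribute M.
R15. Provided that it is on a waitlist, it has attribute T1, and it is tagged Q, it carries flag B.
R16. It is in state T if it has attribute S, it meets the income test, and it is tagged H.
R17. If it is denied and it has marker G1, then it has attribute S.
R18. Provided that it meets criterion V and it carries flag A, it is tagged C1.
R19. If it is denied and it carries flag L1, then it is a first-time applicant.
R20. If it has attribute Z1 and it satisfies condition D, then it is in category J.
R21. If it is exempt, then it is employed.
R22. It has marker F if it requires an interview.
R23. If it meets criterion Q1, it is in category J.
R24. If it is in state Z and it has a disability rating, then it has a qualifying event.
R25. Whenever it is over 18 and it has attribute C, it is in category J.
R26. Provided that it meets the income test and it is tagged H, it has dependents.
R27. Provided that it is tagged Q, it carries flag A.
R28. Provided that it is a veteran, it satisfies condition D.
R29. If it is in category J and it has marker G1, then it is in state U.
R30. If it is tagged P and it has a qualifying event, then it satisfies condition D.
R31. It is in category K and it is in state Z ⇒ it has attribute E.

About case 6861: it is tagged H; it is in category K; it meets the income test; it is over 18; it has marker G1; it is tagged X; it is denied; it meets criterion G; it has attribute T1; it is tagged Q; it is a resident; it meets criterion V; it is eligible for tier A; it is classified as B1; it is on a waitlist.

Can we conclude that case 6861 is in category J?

By R4 (it is over 18, it meets criterion V): it has a disability rating.
By R7 (it meets criterion G, it has marker G1): it is classified as N.
By R12 (it is classified as N, it is eligible for tier A): it is in state Z.
By R15 (it is on a waitlist, it has attribute T1, it is tagged Q): it carries flag B.
By R17 (it is denied, it has marker G1): it has attribute S.
By R24 (it is in state Z, it has a disability rating): it has a qualifying event.
By R26 (it meets the income test, it is tagged H): it has dependents.
By R27 (it is tagged Q): it carries flag A.
By R2 (it has dependents): it requires an interview.
By R3 (it carries flag B): it is approved.
By R6 (it carries flag A, it has marker G1): it receives a waiver.
By R10 (it is approved, it is denied): it is tagged P.
By R16 (it has attribute S, it meets the income test, it is tagged H): it is in state T.
By R22 (it requires an interview): it has marker F.
By R30 (it is tagged P, it has a qualifying event): it satisfies condition D.
By R8 (it receives a waiver, it is in state T): it has attribute Y.
By R13 (it satisfies condition D, it is eligible for tier A, it is in category K): it is eligible for tier B.
By R5 (it has attribute Y, it has marker F): it is tagged D1.
By R9 (it is eligible for tier B, it is tagged D1): it meets criterion Q1.
By R23 (it meets criterion Q1): it is in category J.

Yes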